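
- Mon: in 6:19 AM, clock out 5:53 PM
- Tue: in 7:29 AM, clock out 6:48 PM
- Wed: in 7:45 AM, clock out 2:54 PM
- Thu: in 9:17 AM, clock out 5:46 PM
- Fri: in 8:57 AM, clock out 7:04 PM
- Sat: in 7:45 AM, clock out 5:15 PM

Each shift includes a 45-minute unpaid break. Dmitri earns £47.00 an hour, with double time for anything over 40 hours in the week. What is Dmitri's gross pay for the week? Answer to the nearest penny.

Mon: 6:19 AM–5:53 PM = 11 h 34 min; less 45 min break → 10 h 49 min
Tue: 7:29 AM–6:48 PM = 11 h 19 min; less 45 min break → 10 h 34 min
Wed: 7:45 AM–2:54 PM = 7 h 9 min; less 45 min break → 6 h 24 min
Thu: 9:17 AM–5:46 PM = 8 h 29 min; less 45 min break → 7 h 44 min
Fri: 8:57 AM–7:04 PM = 10 h 7 min; less 45 min break → 9 h 22 min
Sat: 7:45 AM–5:15 PM = 9 h 30 min; less 45 min break → 8 h 45 min
Total worked: 53 h 38 min = 3218 min.
Regular 40 h 0 min = 2400 min at £47.00/h; overtime 13 h 38 min = 818 min at £94.00/h.
Pay = (2400 × £47.00 + 818 × £94.00) ÷ 60 = £3161.53.

£3161.53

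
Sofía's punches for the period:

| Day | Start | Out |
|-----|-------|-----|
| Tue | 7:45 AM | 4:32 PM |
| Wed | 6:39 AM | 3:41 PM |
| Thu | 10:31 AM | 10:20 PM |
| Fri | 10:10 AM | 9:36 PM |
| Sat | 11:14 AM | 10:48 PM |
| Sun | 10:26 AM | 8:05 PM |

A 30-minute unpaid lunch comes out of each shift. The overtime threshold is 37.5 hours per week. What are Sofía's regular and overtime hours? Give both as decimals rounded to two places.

Regular 37.50 hours, overtime 21.78 hours

Tue: 7:45 AM–4:32 PM = 8 h 47 min; less 30 min break → 8 h 17 min
Wed: 6:39 AM–3:41 PM = 9 h 2 min; less 30 min break → 8 h 32 min
Thu: 10:31 AM–10:20 PM = 11 h 49 min; less 30 min break → 11 h 19 min
Fri: 10:10 AM–9:36 PM = 11 h 26 min; less 30 min break → 10 h 56 min
Sat: 11:14 AM–10:48 PM = 11 h 34 min; less 30 min break → 11 h 4 min
Sun: 10:26 AM–8:05 PM = 9 h 39 min; less 30 min break → 9 h 9 min
Total worked: 59 h 17 min = 59.28 h.
Threshold 37.5 h → overtime 21 h 47 min, regular 37 h 30 min.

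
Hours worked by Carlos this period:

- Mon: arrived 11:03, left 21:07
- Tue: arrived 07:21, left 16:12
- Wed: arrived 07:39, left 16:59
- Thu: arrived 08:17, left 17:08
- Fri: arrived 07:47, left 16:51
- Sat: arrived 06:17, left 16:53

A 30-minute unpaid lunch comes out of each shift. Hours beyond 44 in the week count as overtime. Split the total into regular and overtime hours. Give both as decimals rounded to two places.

Regular 44.00 hours, overtime 9.77 hours

Mon: 11:03–21:07 = 10 h 4 min; less 30 min break → 9 h 34 min
Tue: 07:21–16:12 = 8 h 51 min; less 30 min break → 8 h 21 min
Wed: 07:39–16:59 = 9 h 20 min; less 30 min break → 8 h 50 min
Thu: 08:17–17:08 = 8 h 51 min; less 30 min break → 8 h 21 min
Fri: 07:47–16:51 = 9 h 4 min; less 30 min break → 8 h 34 min
Sat: 06:17–16:53 = 10 h 36 min; less 30 min break → 10 h 6 min
Total worked: 53 h 46 min = 53.77 h.
Threshold 44 h → overtime 9 h 46 min, regular 44 h 0 min.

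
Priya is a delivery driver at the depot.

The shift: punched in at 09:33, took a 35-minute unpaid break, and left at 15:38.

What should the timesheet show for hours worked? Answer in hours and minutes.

5 h 30 min

The shift: 09:33–15:38 = 6 h 5 min; less 35 min break → 5 h 30 min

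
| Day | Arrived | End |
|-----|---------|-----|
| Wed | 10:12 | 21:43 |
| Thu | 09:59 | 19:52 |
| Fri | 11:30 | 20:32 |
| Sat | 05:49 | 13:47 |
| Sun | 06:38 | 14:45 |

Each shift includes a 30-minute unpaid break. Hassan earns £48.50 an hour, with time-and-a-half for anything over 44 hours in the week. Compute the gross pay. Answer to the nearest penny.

Wed: 10:12–21:43 = 11 h 31 min; less 30 min break → 11 h 1 min
Thu: 09:59–19:52 = 9 h 53 min; less 30 min break → 9 h 23 min
Fri: 11:30–20:32 = 9 h 2 min; less 30 min break → 8 h 32 min
Sat: 05:49–13:47 = 7 h 58 min; less 30 min break → 7 h 28 min
Sun: 06:38–14:45 = 8 h 7 min; less 30 min break → 7 h 37 min
Total worked: 44 h 1 min = 2641 min.
Regular 44 h 0 min = 2640 min at £48.50/h; overtime 0 h 1 min = 1 min at £72.75/h.
Pay = (2640 × £48.50 + 1 × £72.75) ÷ 60 = £2135.21.

£2135.21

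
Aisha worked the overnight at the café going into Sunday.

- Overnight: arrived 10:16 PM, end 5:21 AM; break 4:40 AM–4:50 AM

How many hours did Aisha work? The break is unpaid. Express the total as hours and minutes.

6 h 55 min

Overnight: 10:16 PM → midnight = 1 h 44 min; midnight → 5:21 AM = 5 h 21 min; span 7 h 5 min; less 10 min break → 6 h 55 min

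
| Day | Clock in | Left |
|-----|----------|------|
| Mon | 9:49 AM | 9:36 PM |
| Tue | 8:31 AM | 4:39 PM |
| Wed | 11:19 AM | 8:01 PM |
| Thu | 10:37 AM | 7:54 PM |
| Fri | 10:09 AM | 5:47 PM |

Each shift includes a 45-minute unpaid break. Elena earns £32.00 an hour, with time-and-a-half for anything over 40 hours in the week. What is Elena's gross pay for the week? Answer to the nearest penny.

£1365.60

Mon: 9:49 AM–9:36 PM = 11 h 47 min; less 45 min break → 11 h 2 min
Tue: 8:31 AM–4:39 PM = 8 h 8 min; less 45 min break → 7 h 23 min
Wed: 11:19 AM–8:01 PM = 8 h 42 min; less 45 min break → 7 h 57 min
Thu: 10:37 AM–7:54 PM = 9 h 17 min; less 45 min break → 8 h 32 min
Fri: 10:09 AM–5:47 PM = 7 h 38 min; less 45 min break → 6 h 53 min
Total worked: 41 h 47 min = 2507 min.
Regular 40 h 0 min = 2400 min at £32.00/h; overtime 1 h 47 min = 107 min at £48.00/h.
Pay = (2400 × £32.00 + 107 × £48.00) ÷ 60 = £1365.60.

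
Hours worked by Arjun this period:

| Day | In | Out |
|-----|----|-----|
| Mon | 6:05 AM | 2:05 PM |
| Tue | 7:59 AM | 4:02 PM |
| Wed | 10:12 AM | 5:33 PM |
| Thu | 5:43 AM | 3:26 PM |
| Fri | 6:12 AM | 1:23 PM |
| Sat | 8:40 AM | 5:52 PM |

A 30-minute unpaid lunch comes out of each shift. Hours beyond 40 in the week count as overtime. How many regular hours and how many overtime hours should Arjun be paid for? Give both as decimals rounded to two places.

Mon: 6:05 AM–2:05 PM = 8 h 0 min; less 30 min break → 7 h 30 min
Tue: 7:59 AM–4:02 PM = 8 h 3 min; less 30 min break → 7 h 33 min
Wed: 10:12 AM–5:33 PM = 7 h 21 min; less 30 min break → 6 h 51 min
Thu: 5:43 AM–3:26 PM = 9 h 43 min; less 30 min break → 9 h 13 min
Fri: 6:12 AM–1:23 PM = 7 h 11 min; less 30 min break → 6 h 41 min
Sat: 8:40 AM–5:52 PM = 9 h 12 min; less 30 min break → 8 h 42 min
Total worked: 46 h 30 min = 46.50 h.
Threshold 40 h → overtime 6 h 30 min, regular 40 h 0 min.

Regular 40.00 hours, overtime 6.50 hours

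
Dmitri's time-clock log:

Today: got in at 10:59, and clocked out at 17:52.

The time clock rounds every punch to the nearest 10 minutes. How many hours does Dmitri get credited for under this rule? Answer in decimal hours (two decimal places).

6.83 hours

Today: in 10:59→11:00, out 17:52→17:50; 6 h 50 min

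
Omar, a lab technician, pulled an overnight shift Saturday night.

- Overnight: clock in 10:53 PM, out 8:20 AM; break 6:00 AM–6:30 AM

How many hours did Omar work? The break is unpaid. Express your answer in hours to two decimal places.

8.95 hours

Overnight: 10:53 PM → midnight = 1 h 7 min; midnight → 8:20 AM = 8 h 20 min; span 9 h 27 min; less 30 min break → 8 h 57 min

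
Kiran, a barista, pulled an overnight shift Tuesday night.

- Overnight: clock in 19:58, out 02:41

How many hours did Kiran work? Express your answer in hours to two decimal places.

6.72 hours

Overnight: 19:58 → midnight = 4 h 2 min; midnight → 02:41 = 2 h 41 min; span 6 h 43 min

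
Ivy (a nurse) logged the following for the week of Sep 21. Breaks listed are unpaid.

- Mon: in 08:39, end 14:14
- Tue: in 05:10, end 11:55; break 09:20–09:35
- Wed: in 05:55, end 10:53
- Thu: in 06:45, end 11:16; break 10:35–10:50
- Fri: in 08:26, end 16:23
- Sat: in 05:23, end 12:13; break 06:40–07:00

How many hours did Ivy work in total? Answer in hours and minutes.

Mon: 08:39–14:14 = 5 h 35 min
Tue: 05:10–11:55 = 6 h 45 min; less 15 min break → 6 h 30 min
Wed: 05:55–10:53 = 4 h 58 min
Thu: 06:45–11:16 = 4 h 31 min; less 15 min break → 4 h 16 min
Fri: 08:26–16:23 = 7 h 57 min
Sat: 05:23–12:13 = 6 h 50 min; less 20 min break → 6 h 30 min
Total: 5 h 35 min + 6 h 30 min + 4 h 58 min + 4 h 16 min + 7 h 57 min + 6 h 30 min = 35 h 46 min.

35 h 46 min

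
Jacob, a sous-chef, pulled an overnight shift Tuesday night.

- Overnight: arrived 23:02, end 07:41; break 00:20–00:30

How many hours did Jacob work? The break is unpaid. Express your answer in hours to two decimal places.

8.48 hours

Overnight: 23:02 → midnight = 0 h 58 min; midnight → 07:41 = 7 h 41 min; span 8 h 39 min; less 10 min break → 8 h 29 min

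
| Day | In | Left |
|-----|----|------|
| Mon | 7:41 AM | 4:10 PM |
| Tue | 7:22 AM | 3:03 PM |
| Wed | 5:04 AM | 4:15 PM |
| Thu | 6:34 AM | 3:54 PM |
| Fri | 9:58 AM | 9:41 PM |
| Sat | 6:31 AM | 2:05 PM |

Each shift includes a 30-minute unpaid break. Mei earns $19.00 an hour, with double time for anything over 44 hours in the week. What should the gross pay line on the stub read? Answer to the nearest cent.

Mon: 7:41 AM–4:10 PM = 8 h 29 min; less 30 min break → 7 h 59 min
Tue: 7:22 AM–3:03 PM = 7 h 41 min; less 30 min break → 7 h 11 min
Wed: 5:04 AM–4:15 PM = 11 h 11 min; less 30 min break → 10 h 41 min
Thu: 6:34 AM–3:54 PM = 9 h 20 min; less 30 min break → 8 h 50 min
Fri: 9:58 AM–9:41 PM = 11 h 43 min; less 30 min break → 11 h 13 min
Sat: 6:31 AM–2:05 PM = 7 h 34 min; less 30 min break → 7 h 4 min
Total worked: 52 h 58 min = 3178 min.
Regular 44 h 0 min = 2640 min at $19.00/h; overtime 8 h 58 min = 538 min at $38.00/h.
Pay = (2640 × $19.00 + 538 × $38.00) ÷ 60 = $1176.73.

$1176.73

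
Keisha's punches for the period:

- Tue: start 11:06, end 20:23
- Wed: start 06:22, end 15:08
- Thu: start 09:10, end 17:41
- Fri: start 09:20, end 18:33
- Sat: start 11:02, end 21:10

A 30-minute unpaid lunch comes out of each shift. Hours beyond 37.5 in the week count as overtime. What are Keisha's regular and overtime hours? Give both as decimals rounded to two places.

Regular 37.50 hours, overtime 5.92 hours

Tue: 11:06–20:23 = 9 h 17 min; less 30 min break → 8 h 47 min
Wed: 06:22–15:08 = 8 h 46 min; less 30 min break → 8 h 16 min
Thu: 09:10–17:41 = 8 h 31 min; less 30 min break → 8 h 1 min
Fri: 09:20–18:33 = 9 h 13 min; less 30 min break → 8 h 43 min
Sat: 11:02–21:10 = 10 h 8 min; less 30 min break → 9 h 38 min
Total worked: 43 h 25 min = 43.42 h.
Threshold 37.5 h → overtime 5 h 55 min, regular 37 h 30 min.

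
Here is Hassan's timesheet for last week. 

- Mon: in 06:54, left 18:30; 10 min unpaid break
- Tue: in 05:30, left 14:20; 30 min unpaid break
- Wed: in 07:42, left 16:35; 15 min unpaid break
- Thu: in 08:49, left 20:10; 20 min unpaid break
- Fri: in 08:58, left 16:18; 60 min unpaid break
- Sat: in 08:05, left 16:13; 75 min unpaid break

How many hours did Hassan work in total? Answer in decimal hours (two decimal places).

Mon: 06:54–18:30 = 11 h 36 min; less 10 min break → 11 h 26 min
Tue: 05:30–14:20 = 8 h 50 min; less 30 min break → 8 h 20 min
Wed: 07:42–16:35 = 8 h 53 min; less 15 min break → 8 h 38 min
Thu: 08:49–20:10 = 11 h 21 min; less 20 min break → 11 h 1 min
Fri: 08:58–16:18 = 7 h 20 min; less 60 min break → 6 h 20 min
Sat: 08:05–16:13 = 8 h 8 min; less 75 min break → 6 h 53 min
Total: 11 h 26 min + 8 h 20 min + 8 h 38 min + 11 h 1 min + 6 h 20 min + 6 h 53 min = 52 h 38 min.

52.63 hours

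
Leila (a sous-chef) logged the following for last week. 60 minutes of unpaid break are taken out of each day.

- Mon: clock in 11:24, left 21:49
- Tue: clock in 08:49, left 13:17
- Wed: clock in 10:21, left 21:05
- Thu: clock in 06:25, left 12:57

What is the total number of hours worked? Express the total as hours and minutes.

Mon: 11:24–21:49 = 10 h 25 min; less 60 min break → 9 h 25 min
Tue: 08:49–13:17 = 4 h 28 min; less 60 min break → 3 h 28 min
Wed: 10:21–21:05 = 10 h 44 min; less 60 min break → 9 h 44 min
Thu: 06:25–12:57 = 6 h 32 min; less 60 min break → 5 h 32 min
Total: 9 h 25 min + 3 h 28 min + 9 h 44 min + 5 h 32 min = 28 h 9 min.

28 h 9 min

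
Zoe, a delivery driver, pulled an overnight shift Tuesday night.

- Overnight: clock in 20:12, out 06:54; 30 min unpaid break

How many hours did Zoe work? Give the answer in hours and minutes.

Overnight: 20:12 → midnight = 3 h 48 min; midnight → 06:54 = 6 h 54 min; span 10 h 42 min; less 30 min break → 10 h 12 min

10 h 12 min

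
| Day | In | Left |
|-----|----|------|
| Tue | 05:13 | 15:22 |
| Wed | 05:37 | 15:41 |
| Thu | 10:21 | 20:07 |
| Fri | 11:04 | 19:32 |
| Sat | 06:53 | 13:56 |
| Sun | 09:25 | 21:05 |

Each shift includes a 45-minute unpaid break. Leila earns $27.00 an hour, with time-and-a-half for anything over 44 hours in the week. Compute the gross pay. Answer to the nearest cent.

$1539.00

Tue: 05:13–15:22 = 10 h 9 min; less 45 min break → 9 h 24 min
Wed: 05:37–15:41 = 10 h 4 min; less 45 min break → 9 h 19 min
Thu: 10:21–20:07 = 9 h 46 min; less 45 min break → 9 h 1 min
Fri: 11:04–19:32 = 8 h 28 min; less 45 min break → 7 h 43 min
Sat: 06:53–13:56 = 7 h 3 min; less 45 min break → 6 h 18 min
Sun: 09:25–21:05 = 11 h 40 min; less 45 min break → 10 h 55 min
Total worked: 52 h 40 min = 3160 min.
Regular 44 h 0 min = 2640 min at $27.00/h; overtime 8 h 40 min = 520 min at $40.50/h.
Pay = (2640 × $27.00 + 520 × $40.50) ÷ 60 = $1539.00.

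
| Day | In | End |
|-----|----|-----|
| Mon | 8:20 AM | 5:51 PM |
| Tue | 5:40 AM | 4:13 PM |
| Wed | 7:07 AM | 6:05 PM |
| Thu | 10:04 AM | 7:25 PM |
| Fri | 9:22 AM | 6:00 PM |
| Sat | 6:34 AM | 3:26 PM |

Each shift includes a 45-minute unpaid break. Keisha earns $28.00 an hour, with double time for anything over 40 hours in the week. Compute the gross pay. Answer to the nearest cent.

$1869.47

Mon: 8:20 AM–5:51 PM = 9 h 31 min; less 45 min break → 8 h 46 min
Tue: 5:40 AM–4:13 PM = 10 h 33 min; less 45 min break → 9 h 48 min
Wed: 7:07 AM–6:05 PM = 10 h 58 min; less 45 min break → 10 h 13 min
Thu: 10:04 AM–7:25 PM = 9 h 21 min; less 45 min break → 8 h 36 min
Fri: 9:22 AM–6:00 PM = 8 h 38 min; less 45 min break → 7 h 53 min
Sat: 6:34 AM–3:26 PM = 8 h 52 min; less 45 min break → 8 h 7 min
Total worked: 53 h 23 min = 3203 min.
Regular 40 h 0 min = 2400 min at $28.00/h; overtime 13 h 23 min = 803 min at $56.00/h.
Pay = (2400 × $28.00 + 803 × $56.00) ÷ 60 = $1869.47.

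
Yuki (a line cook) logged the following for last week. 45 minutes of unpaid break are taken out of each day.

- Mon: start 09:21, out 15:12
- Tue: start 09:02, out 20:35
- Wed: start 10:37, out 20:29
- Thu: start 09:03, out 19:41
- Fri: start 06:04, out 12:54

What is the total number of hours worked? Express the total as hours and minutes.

40 h 59 min

Mon: 09:21–15:12 = 5 h 51 min; less 45 min break → 5 h 6 min
Tue: 09:02–20:35 = 11 h 33 min; less 45 min break → 10 h 48 min
Wed: 10:37–20:29 = 9 h 52 min; less 45 min break → 9 h 7 min
Thu: 09:03–19:41 = 10 h 38 min; less 45 min break → 9 h 53 min
Fri: 06:04–12:54 = 6 h 50 min; less 45 min break → 6 h 5 min
Total: 5 h 6 min + 10 h 48 min + 9 h 7 min + 9 h 53 min + 6 h 5 min = 40 h 59 min.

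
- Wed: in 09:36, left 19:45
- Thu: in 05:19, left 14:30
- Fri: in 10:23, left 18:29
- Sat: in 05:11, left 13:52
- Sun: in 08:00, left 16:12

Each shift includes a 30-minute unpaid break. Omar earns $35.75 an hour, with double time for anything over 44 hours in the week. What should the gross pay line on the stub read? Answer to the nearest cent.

$1494.95

Wed: 09:36–19:45 = 10 h 9 min; less 30 min break → 9 h 39 min
Thu: 05:19–14:30 = 9 h 11 min; less 30 min break → 8 h 41 min
Fri: 10:23–18:29 = 8 h 6 min; less 30 min break → 7 h 36 min
Sat: 05:11–13:52 = 8 h 41 min; less 30 min break → 8 h 11 min
Sun: 08:00–16:12 = 8 h 12 min; less 30 min break → 7 h 42 min
Total worked: 41 h 49 min = 2509 min.
Regular 41 h 49 min = 2509 min at $35.75/h; overtime 0 h 0 min = 0 min at $71.50/h.
Pay = (2509 × $35.75 + 0 × $71.50) ÷ 60 = $1494.95.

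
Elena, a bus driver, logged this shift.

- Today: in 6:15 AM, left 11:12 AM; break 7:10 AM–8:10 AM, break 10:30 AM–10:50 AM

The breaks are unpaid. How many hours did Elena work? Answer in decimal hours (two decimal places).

3.62 hours

Today: 6:15 AM–11:12 AM = 4 h 57 min; less 80 min break → 3 h 37 min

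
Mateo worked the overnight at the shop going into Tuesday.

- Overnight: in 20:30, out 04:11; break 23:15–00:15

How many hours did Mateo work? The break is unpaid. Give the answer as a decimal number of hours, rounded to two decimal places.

6.68 hours

Overnight: 20:30 → midnight = 3 h 30 min; midnight → 04:11 = 4 h 11 min; span 7 h 41 min; less 60 min break → 6 h 41 min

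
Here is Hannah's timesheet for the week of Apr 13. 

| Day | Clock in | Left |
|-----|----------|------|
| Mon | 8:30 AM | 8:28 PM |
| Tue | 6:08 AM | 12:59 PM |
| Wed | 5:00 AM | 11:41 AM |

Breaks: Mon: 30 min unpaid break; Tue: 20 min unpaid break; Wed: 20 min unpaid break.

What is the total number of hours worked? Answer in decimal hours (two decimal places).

Mon: 8:30 AM–8:28 PM = 11 h 58 min; less 30 min break → 11 h 28 min
Tue: 6:08 AM–12:59 PM = 6 h 51 min; less 20 min break → 6 h 31 min
Wed: 5:00 AM–11:41 AM = 6 h 41 min; less 20 min break → 6 h 21 min
Total: 11 h 28 min + 6 h 31 min + 6 h 21 min = 24 h 20 min.

24.33 hours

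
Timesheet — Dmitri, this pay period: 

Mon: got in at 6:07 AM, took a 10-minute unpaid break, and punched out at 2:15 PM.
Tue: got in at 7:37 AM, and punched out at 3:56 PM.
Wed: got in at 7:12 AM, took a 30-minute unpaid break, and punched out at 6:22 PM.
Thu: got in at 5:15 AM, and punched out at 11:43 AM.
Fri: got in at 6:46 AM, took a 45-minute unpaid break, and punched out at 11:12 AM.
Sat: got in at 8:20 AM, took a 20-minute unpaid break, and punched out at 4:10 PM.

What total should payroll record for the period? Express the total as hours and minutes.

44 h 36 min

Mon: 6:07 AM–2:15 PM = 8 h 8 min; less 10 min break → 7 h 58 min
Tue: 7:37 AM–3:56 PM = 8 h 19 min
Wed: 7:12 AM–6:22 PM = 11 h 10 min; less 30 min break → 10 h 40 min
Thu: 5:15 AM–11:43 AM = 6 h 28 min
Fri: 6:46 AM–11:12 AM = 4 h 26 min; less 45 min break → 3 h 41 min
Sat: 8:20 AM–4:10 PM = 7 h 50 min; less 20 min break → 7 h 30 min
Total: 7 h 58 min + 8 h 19 min + 10 h 40 min + 6 h 28 min + 3 h 41 min + 7 h 30 min = 44 h 36 min.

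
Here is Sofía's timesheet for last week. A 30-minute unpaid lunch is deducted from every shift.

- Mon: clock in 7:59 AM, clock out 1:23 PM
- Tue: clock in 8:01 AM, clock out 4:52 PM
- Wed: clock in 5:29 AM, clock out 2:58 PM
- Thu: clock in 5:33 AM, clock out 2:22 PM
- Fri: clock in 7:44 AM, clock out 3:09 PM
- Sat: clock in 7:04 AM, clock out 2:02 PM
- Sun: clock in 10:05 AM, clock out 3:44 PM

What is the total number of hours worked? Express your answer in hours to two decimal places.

49.08 hours

Mon: 7:59 AM–1:23 PM = 5 h 24 min; less 30 min break → 4 h 54 min
Tue: 8:01 AM–4:52 PM = 8 h 51 min; less 30 min break → 8 h 21 min
Wed: 5:29 AM–2:58 PM = 9 h 29 min; less 30 min break → 8 h 59 min
Thu: 5:33 AM–2:22 PM = 8 h 49 min; less 30 min break → 8 h 19 min
Fri: 7:44 AM–3:09 PM = 7 h 25 min; less 30 min break → 6 h 55 min
Sat: 7:04 AM–2:02 PM = 6 h 58 min; less 30 min break → 6 h 28 min
Sun: 10:05 AM–3:44 PM = 5 h 39 min; less 30 min break → 5 h 9 min
Total: 4 h 54 min + 8 h 21 min + 8 h 59 min + 8 h 19 min + 6 h 55 min + 6 h 28 min + 5 h 9 min = 49 h 5 min.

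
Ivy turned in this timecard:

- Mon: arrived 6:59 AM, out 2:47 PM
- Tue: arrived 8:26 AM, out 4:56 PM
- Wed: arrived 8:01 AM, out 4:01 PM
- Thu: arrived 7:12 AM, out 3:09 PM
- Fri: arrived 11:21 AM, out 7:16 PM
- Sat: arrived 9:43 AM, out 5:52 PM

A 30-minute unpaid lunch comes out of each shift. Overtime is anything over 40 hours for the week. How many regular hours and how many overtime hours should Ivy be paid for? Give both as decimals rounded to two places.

Regular 40.00 hours, overtime 5.32 hours

Mon: 6:59 AM–2:47 PM = 7 h 48 min; less 30 min break → 7 h 18 min
Tue: 8:26 AM–4:56 PM = 8 h 30 min; less 30 min break → 8 h 0 min
Wed: 8:01 AM–4:01 PM = 8 h 0 min; less 30 min break → 7 h 30 min
Thu: 7:12 AM–3:09 PM = 7 h 57 min; less 30 min break → 7 h 27 min
Fri: 11:21 AM–7:16 PM = 7 h 55 min; less 30 min break → 7 h 25 min
Sat: 9:43 AM–5:52 PM = 8 h 9 min; less 30 min break → 7 h 39 min
Total worked: 45 h 19 min = 45.32 h.
Threshold 40 h → overtime 5 h 19 min, regular 40 h 0 min.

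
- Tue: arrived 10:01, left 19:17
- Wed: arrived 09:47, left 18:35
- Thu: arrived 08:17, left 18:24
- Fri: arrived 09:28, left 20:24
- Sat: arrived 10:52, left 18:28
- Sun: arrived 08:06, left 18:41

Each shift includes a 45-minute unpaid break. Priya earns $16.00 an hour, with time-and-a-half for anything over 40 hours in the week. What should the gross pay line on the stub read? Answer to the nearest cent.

$947.20

Tue: 10:01–19:17 = 9 h 16 min; less 45 min break → 8 h 31 min
Wed: 09:47–18:35 = 8 h 48 min; less 45 min break → 8 h 3 min
Thu: 08:17–18:24 = 10 h 7 min; less 45 min break → 9 h 22 min
Fri: 09:28–20:24 = 10 h 56 min; less 45 min break → 10 h 11 min
Sat: 10:52–18:28 = 7 h 36 min; less 45 min break → 6 h 51 min
Sun: 08:06–18:41 = 10 h 35 min; less 45 min break → 9 h 50 min
Total worked: 52 h 48 min = 3168 min.
Regular 40 h 0 min = 2400 min at $16.00/h; overtime 12 h 48 min = 768 min at $24.00/h.
Pay = (2400 × $16.00 + 768 × $24.00) ÷ 60 = $947.20.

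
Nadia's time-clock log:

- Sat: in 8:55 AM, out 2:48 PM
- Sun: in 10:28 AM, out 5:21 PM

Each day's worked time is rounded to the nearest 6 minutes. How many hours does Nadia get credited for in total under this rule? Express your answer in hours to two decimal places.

Sat: 8:55 AM–2:48 PM = 5 h 53 min → rounds to 5 h 54 min
Sun: 10:28 AM–5:21 PM = 6 h 53 min → rounds to 6 h 54 min
Total credited: 12 h 48 min.

12.80 hours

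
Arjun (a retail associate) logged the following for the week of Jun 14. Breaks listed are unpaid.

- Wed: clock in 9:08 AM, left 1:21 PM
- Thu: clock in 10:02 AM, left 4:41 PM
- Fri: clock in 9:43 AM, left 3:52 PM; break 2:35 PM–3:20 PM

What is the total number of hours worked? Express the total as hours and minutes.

16 h 16 min

Wed: 9:08 AM–1:21 PM = 4 h 13 min
Thu: 10:02 AM–4:41 PM = 6 h 39 min
Fri: 9:43 AM–3:52 PM = 6 h 9 min; less 45 min break → 5 h 24 min
Total: 4 h 13 min + 6 h 39 min + 5 h 24 min = 16 h 16 min.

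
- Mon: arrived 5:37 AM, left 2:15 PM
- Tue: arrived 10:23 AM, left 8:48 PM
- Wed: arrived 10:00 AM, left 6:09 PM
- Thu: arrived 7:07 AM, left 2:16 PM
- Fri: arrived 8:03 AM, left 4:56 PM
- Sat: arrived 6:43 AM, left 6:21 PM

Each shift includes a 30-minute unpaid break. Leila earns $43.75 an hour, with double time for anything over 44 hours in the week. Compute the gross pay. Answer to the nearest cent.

Mon: 5:37 AM–2:15 PM = 8 h 38 min; less 30 min break → 8 h 8 min
Tue: 10:23 AM–8:48 PM = 10 h 25 min; less 30 min break → 9 h 55 min
Wed: 10:00 AM–6:09 PM = 8 h 9 min; less 30 min break → 7 h 39 min
Thu: 7:07 AM–2:16 PM = 7 h 9 min; less 30 min break → 6 h 39 min
Fri: 8:03 AM–4:56 PM = 8 h 53 min; less 30 min break → 8 h 23 min
Sat: 6:43 AM–6:21 PM = 11 h 38 min; less 30 min break → 11 h 8 min
Total worked: 51 h 52 min = 3112 min.
Regular 44 h 0 min = 2640 min at $43.75/h; overtime 7 h 52 min = 472 min at $87.50/h.
Pay = (2640 × $43.75 + 472 × $87.50) ÷ 60 = $2613.33.

$2613.33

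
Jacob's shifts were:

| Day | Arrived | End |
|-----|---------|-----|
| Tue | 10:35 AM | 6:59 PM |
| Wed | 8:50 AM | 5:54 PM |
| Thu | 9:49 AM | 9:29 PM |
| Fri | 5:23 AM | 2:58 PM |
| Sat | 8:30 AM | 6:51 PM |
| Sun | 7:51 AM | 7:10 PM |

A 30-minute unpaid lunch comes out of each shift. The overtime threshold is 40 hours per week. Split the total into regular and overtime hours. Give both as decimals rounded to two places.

Regular 40.00 hours, overtime 17.38 hours

Tue: 10:35 AM–6:59 PM = 8 h 24 min; less 30 min break → 7 h 54 min
Wed: 8:50 AM–5:54 PM = 9 h 4 min; less 30 min break → 8 h 34 min
Thu: 9:49 AM–9:29 PM = 11 h 40 min; less 30 min break → 11 h 10 min
Fri: 5:23 AM–2:58 PM = 9 h 35 min; less 30 min break → 9 h 5 min
Sat: 8:30 AM–6:51 PM = 10 h 21 min; less 30 min break → 9 h 51 min
Sun: 7:51 AM–7:10 PM = 11 h 19 min; less 30 min break → 10 h 49 min
Total worked: 57 h 23 min = 57.38 h.
Threshold 40 h → overtime 17 h 23 min, regular 40 h 0 min.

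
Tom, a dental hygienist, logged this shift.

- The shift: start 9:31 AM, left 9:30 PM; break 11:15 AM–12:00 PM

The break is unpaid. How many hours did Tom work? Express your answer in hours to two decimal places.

11.23 hours

The shift: 9:31 AM–9:30 PM = 11 h 59 min; less 45 min break → 11 h 14 min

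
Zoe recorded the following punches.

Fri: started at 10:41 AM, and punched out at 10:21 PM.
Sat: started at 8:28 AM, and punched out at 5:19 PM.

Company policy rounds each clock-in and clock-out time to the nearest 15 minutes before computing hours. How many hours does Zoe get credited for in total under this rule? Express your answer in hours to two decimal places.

20.25 hours

Fri: in 10:41 AM→10:45 AM, out 10:21 PM→10:15 PM; 11 h 30 min
Sat: in 8:28 AM→8:30 AM, out 5:19 PM→5:15 PM; 8 h 45 min
Total credited: 20 h 15 min.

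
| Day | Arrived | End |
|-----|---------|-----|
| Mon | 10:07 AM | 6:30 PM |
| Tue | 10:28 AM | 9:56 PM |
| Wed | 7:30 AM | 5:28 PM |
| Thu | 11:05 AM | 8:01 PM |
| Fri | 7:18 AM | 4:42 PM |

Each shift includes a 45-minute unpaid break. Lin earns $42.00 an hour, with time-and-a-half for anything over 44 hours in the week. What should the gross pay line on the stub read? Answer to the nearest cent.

$1873.20

Mon: 10:07 AM–6:30 PM = 8 h 23 min; less 45 min break → 7 h 38 min
Tue: 10:28 AM–9:56 PM = 11 h 28 min; less 45 min break → 10 h 43 min
Wed: 7:30 AM–5:28 PM = 9 h 58 min; less 45 min break → 9 h 13 min
Thu: 11:05 AM–8:01 PM = 8 h 56 min; less 45 min break → 8 h 11 min
Fri: 7:18 AM–4:42 PM = 9 h 24 min; less 45 min break → 8 h 39 min
Total worked: 44 h 24 min = 2664 min.
Regular 44 h 0 min = 2640 min at $42.00/h; overtime 0 h 24 min = 24 min at $63.00/h.
Pay = (2640 × $42.00 + 24 × $63.00) ÷ 60 = $1873.20.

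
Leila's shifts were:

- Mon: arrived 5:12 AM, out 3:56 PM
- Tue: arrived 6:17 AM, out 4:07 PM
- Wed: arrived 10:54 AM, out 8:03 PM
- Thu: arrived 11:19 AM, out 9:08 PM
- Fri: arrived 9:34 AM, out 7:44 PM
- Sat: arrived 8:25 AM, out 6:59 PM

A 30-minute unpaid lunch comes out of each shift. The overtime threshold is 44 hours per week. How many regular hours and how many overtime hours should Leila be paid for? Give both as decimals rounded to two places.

Mon: 5:12 AM–3:56 PM = 10 h 44 min; less 30 min break → 10 h 14 min
Tue: 6:17 AM–4:07 PM = 9 h 50 min; less 30 min break → 9 h 20 min
Wed: 10:54 AM–8:03 PM = 9 h 9 min; less 30 min break → 8 h 39 min
Thu: 11:19 AM–9:08 PM = 9 h 49 min; less 30 min break → 9 h 19 min
Fri: 9:34 AM–7:44 PM = 10 h 10 min; less 30 min break → 9 h 40 min
Sat: 8:25 AM–6:59 PM = 10 h 34 min; less 30 min break → 10 h 4 min
Total worked: 57 h 16 min = 57.27 h.
Threshold 44 h → overtime 13 h 16 min, regular 44 h 0 min.

Regular 44.00 hours, overtime 13.27 hours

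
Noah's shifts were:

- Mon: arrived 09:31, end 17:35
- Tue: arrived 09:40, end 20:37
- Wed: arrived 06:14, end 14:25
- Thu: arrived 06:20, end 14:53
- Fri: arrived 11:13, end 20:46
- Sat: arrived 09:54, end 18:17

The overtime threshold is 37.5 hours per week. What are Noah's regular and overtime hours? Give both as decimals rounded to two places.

Regular 37.50 hours, overtime 16.18 hours

Mon: 09:31–17:35 = 8 h 4 min
Tue: 09:40–20:37 = 10 h 57 min
Wed: 06:14–14:25 = 8 h 11 min
Thu: 06:20–14:53 = 8 h 33 min
Fri: 11:13–20:46 = 9 h 33 min
Sat: 09:54–18:17 = 8 h 23 min
Total worked: 53 h 41 min = 53.68 h.
Threshold 37.5 h → overtime 16 h 11 min, regular 37 h 30 min.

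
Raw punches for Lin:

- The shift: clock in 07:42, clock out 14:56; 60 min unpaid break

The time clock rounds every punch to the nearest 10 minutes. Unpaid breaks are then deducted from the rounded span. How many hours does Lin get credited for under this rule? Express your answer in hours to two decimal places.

The shift: in 07:42→07:40, out 14:56→15:00; 7 h 20 min − 60 min = 6 h 20 min

6.33 hours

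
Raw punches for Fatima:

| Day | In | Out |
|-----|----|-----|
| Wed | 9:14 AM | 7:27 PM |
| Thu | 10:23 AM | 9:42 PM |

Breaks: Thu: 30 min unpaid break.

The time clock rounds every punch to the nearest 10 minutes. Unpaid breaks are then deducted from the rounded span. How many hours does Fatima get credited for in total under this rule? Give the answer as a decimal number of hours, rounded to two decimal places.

21.17 hours

Wed: in 9:14 AM→9:10 AM, out 7:27 PM→7:30 PM; 10 h 20 min
Thu: in 10:23 AM→10:20 AM, out 9:42 PM→9:40 PM; 11 h 20 min − 30 min = 10 h 50 min
Total credited: 21 h 10 min.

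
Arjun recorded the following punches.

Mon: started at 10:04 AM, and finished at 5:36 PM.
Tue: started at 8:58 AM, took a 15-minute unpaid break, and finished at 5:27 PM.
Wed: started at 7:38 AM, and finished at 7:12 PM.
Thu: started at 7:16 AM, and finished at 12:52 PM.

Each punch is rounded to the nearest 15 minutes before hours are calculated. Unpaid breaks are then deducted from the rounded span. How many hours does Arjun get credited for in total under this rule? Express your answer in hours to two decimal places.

32.75 hours

Mon: in 10:04 AM→10:00 AM, out 5:36 PM→5:30 PM; 7 h 30 min
Tue: in 8:58 AM→9:00 AM, out 5:27 PM→5:30 PM; 8 h 30 min − 15 min = 8 h 15 min
Wed: in 7:38 AM→7:45 AM, out 7:12 PM→7:15 PM; 11 h 30 min
Thu: in 7:16 AM→7:15 AM, out 12:52 PM→12:45 PM; 5 h 30 min
Total credited: 32 h 45 min.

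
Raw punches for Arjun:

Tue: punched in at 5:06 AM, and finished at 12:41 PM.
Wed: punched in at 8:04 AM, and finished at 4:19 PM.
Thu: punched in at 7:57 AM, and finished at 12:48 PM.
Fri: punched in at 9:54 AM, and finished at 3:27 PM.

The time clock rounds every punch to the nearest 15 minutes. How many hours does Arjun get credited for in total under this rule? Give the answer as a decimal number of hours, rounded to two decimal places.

26.25 hours

Tue: in 5:06 AM→5:00 AM, out 12:41 PM→12:45 PM; 7 h 45 min
Wed: in 8:04 AM→8:00 AM, out 4:19 PM→4:15 PM; 8 h 15 min
Thu: in 7:57 AM→8:00 AM, out 12:48 PM→12:45 PM; 4 h 45 min
Fri: in 9:54 AM→10:00 AM, out 3:27 PM→3:30 PM; 5 h 30 min
Total credited: 26 h 15 min.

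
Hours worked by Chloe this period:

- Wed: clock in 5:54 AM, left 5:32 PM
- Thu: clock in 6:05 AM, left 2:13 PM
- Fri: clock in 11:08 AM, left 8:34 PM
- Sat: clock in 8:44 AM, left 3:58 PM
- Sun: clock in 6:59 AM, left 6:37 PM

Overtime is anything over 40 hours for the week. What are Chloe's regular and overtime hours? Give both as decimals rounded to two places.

Wed: 5:54 AM–5:32 PM = 11 h 38 min
Thu: 6:05 AM–2:13 PM = 8 h 8 min
Fri: 11:08 AM–8:34 PM = 9 h 26 min
Sat: 8:44 AM–3:58 PM = 7 h 14 min
Sun: 6:59 AM–6:37 PM = 11 h 38 min
Total worked: 48 h 4 min = 48.07 h.
Threshold 40 h → overtime 8 h 4 min, regular 40 h 0 min.

Regular 40.00 hours, overtime 8.07 hours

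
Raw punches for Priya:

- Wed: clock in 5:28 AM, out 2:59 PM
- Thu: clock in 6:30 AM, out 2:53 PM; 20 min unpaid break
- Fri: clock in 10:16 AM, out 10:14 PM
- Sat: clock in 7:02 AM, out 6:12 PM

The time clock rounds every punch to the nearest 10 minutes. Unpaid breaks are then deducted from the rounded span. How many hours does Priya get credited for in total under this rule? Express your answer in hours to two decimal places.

40.50 hours

Wed: in 5:28 AM→5:30 AM, out 2:59 PM→3:00 PM; 9 h 30 min
Thu: in 6:30 AM→6:30 AM, out 2:53 PM→2:50 PM; 8 h 20 min − 20 min = 8 h 0 min
Fri: in 10:16 AM→10:20 AM, out 10:14 PM→10:10 PM; 11 h 50 min
Sat: in 7:02 AM→7:00 AM, out 6:12 PM→6:10 PM; 11 h 10 min
Total credited: 40 h 30 min.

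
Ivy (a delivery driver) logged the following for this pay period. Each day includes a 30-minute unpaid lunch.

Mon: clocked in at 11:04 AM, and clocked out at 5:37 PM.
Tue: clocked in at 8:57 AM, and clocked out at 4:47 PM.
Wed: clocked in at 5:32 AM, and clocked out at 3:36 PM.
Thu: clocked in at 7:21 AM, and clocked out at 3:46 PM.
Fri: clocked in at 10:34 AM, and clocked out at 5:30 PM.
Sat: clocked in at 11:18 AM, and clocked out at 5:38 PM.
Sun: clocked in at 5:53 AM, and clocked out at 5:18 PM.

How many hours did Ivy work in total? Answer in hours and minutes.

54 h 3 min

Mon: 11:04 AM–5:37 PM = 6 h 33 min; less 30 min break → 6 h 3 min
Tue: 8:57 AM–4:47 PM = 7 h 50 min; less 30 min break → 7 h 20 min
Wed: 5:32 AM–3:36 PM = 10 h 4 min; less 30 min break → 9 h 34 min
Thu: 7:21 AM–3:46 PM = 8 h 25 min; less 30 min break → 7 h 55 min
Fri: 10:34 AM–5:30 PM = 6 h 56 min; less 30 min break → 6 h 26 min
Sat: 11:18 AM–5:38 PM = 6 h 20 min; less 30 min break → 5 h 50 min
Sun: 5:53 AM–5:18 PM = 11 h 25 min; less 30 min break → 10 h 55 min
Total: 6 h 3 min + 7 h 20 min + 9 h 34 min + 7 h 55 min + 6 h 26 min + 5 h 50 min + 10 h 55 min = 54 h 3 min.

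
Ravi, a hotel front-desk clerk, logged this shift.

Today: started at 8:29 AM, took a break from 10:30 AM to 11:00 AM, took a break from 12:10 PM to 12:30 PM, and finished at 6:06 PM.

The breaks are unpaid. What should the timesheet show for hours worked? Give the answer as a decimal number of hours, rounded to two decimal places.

8.78 hours

Today: 8:29 AM–6:06 PM = 9 h 37 min; less 50 min break → 8 h 47 min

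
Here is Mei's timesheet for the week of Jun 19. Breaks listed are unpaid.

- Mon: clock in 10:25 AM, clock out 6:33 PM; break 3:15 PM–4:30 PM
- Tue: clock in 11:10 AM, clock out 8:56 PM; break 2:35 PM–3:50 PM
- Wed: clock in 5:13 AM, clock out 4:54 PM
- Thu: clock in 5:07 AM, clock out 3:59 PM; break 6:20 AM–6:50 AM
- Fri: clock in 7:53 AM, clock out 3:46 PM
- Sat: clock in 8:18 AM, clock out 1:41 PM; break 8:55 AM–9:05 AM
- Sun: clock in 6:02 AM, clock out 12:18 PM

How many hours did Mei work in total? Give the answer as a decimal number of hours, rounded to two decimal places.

56.82 hours

Mon: 10:25 AM–6:33 PM = 8 h 8 min; less 75 min break → 6 h 53 min
Tue: 11:10 AM–8:56 PM = 9 h 46 min; less 75 min break → 8 h 31 min
Wed: 5:13 AM–4:54 PM = 11 h 41 min
Thu: 5:07 AM–3:59 PM = 10 h 52 min; less 30 min break → 10 h 22 min
Fri: 7:53 AM–3:46 PM = 7 h 53 min
Sat: 8:18 AM–1:41 PM = 5 h 23 min; less 10 min break → 5 h 13 min
Sun: 6:02 AM–12:18 PM = 6 h 16 min
Total: 6 h 53 min + 8 h 31 min + 11 h 41 min + 10 h 22 min + 7 h 53 min + 5 h 13 min + 6 h 16 min = 56 h 49 min.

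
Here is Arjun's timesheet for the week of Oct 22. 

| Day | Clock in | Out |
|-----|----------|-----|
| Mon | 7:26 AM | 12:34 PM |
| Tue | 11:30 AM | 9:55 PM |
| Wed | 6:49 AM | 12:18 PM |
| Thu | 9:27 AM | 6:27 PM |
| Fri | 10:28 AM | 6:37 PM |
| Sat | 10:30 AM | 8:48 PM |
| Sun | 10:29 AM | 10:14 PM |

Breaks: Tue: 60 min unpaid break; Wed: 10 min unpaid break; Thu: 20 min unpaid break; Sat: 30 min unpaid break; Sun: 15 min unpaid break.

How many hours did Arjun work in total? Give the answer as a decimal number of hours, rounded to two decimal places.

Mon: 7:26 AM–12:34 PM = 5 h 8 min
Tue: 11:30 AM–9:55 PM = 10 h 25 min; less 60 min break → 9 h 25 min
Wed: 6:49 AM–12:18 PM = 5 h 29 min; less 10 min break → 5 h 19 min
Thu: 9:27 AM–6:27 PM = 9 h 0 min; less 20 min break → 8 h 40 min
Fri: 10:28 AM–6:37 PM = 8 h 9 min
Sat: 10:30 AM–8:48 PM = 10 h 18 min; less 30 min break → 9 h 48 min
Sun: 10:29 AM–10:14 PM = 11 h 45 min; less 15 min break → 11 h 30 min
Total: 5 h 8 min + 9 h 25 min + 5 h 19 min + 8 h 40 min + 8 h 9 min + 9 h 48 min + 11 h 30 min = 57 h 59 min.

57.98 hours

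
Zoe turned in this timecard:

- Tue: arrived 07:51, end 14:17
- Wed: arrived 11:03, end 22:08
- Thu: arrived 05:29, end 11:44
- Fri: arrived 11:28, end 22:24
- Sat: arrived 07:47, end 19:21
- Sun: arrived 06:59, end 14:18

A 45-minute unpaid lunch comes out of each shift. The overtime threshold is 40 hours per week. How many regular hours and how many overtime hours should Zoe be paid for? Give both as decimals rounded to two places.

Tue: 07:51–14:17 = 6 h 26 min; less 45 min break → 5 h 41 min
Wed: 11:03–22:08 = 11 h 5 min; less 45 min break → 10 h 20 min
Thu: 05:29–11:44 = 6 h 15 min; less 45 min break → 5 h 30 min
Fri: 11:28–22:24 = 10 h 56 min; less 45 min break → 10 h 11 min
Sat: 07:47–19:21 = 11 h 34 min; less 45 min break → 10 h 49 min
Sun: 06:59–14:18 = 7 h 19 min; less 45 min break → 6 h 34 min
Total worked: 49 h 5 min = 49.08 h.
Threshold 40 h → overtime 9 h 5 min, regular 40 h 0 min.

Regular 40.00 hours, overtime 9.08 hours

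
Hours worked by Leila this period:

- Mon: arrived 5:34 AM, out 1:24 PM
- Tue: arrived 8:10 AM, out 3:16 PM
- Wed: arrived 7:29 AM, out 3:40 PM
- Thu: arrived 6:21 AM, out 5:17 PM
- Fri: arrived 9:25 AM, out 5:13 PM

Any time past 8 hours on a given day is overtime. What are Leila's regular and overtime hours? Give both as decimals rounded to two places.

Regular 38.73 hours, overtime 3.12 hours

Mon: 5:34 AM–1:24 PM = 7 h 50 min
Tue: 8:10 AM–3:16 PM = 7 h 6 min
Wed: 7:29 AM–3:40 PM = 8 h 11 min
Thu: 6:21 AM–5:17 PM = 10 h 56 min
Fri: 9:25 AM–5:13 PM = 7 h 48 min
Mon reg 7 h 50 min / OT 0 h 0 min; Tue reg 7 h 6 min / OT 0 h 0 min; Wed reg 8 h 0 min / OT 0 h 11 min; Thu reg 8 h 0 min / OT 2 h 56 min; Fri reg 7 h 48 min / OT 0 h 0 min.
Totals: regular 38 h 44 min, overtime 3 h 7 min.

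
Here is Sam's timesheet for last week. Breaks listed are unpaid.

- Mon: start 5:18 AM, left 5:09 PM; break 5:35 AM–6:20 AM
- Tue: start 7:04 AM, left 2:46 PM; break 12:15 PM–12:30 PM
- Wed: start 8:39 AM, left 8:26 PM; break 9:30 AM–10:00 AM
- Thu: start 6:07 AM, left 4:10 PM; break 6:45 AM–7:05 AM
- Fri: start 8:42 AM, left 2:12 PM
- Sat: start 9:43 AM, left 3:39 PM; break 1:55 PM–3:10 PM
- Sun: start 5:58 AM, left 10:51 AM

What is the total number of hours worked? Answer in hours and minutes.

Mon: 5:18 AM–5:09 PM = 11 h 51 min; less 45 min break → 11 h 6 min
Tue: 7:04 AM–2:46 PM = 7 h 42 min; less 15 min break → 7 h 27 min
Wed: 8:39 AM–8:26 PM = 11 h 47 min; less 30 min break → 11 h 17 min
Thu: 6:07 AM–4:10 PM = 10 h 3 min; less 20 min break → 9 h 43 min
Fri: 8:42 AM–2:12 PM = 5 h 30 min
Sat: 9:43 AM–3:39 PM = 5 h 56 min; less 75 min break → 4 h 41 min
Sun: 5:58 AM–10:51 AM = 4 h 53 min
Total: 11 h 6 min + 7 h 27 min + 11 h 17 min + 9 h 43 min + 5 h 30 min + 4 h 41 min + 4 h 53 min = 54 h 37 min.

54 h 37 min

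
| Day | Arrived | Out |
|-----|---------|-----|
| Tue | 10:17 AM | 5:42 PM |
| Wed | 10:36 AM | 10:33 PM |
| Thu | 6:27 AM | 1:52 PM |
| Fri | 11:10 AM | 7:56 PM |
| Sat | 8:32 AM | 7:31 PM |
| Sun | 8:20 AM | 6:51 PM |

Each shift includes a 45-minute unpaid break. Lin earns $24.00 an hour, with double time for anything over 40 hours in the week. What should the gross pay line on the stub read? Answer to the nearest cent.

$1562.40

Tue: 10:17 AM–5:42 PM = 7 h 25 min; less 45 min break → 6 h 40 min
Wed: 10:36 AM–10:33 PM = 11 h 57 min; less 45 min break → 11 h 12 min
Thu: 6:27 AM–1:52 PM = 7 h 25 min; less 45 min break → 6 h 40 min
Fri: 11:10 AM–7:56 PM = 8 h 46 min; less 45 min break → 8 h 1 min
Sat: 8:32 AM–7:31 PM = 10 h 59 min; less 45 min break → 10 h 14 min
Sun: 8:20 AM–6:51 PM = 10 h 31 min; less 45 min break → 9 h 46 min
Total worked: 52 h 33 min = 3153 min.
Regular 40 h 0 min = 2400 min at $24.00/h; overtime 12 h 33 min = 753 min at $48.00/h.
Pay = (2400 × $24.00 + 753 × $48.00) ÷ 60 = $1562.40.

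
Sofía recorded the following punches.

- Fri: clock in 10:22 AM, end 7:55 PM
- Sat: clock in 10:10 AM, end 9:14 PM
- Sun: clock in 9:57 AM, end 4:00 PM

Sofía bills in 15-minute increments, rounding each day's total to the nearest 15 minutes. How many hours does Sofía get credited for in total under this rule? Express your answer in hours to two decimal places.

Fri: 10:22 AM–7:55 PM = 9 h 33 min → rounds to 9 h 30 min
Sat: 10:10 AM–9:14 PM = 11 h 4 min → rounds to 11 h 0 min
Sun: 9:57 AM–4:00 PM = 6 h 3 min → rounds to 6 h 0 min
Total credited: 26 h 30 min.

26.50 hours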